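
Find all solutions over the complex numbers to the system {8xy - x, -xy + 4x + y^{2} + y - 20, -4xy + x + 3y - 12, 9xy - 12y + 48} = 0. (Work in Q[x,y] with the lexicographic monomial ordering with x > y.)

Compute a lex Gröbner basis by Buchberger's algorithm.
f_1 = 8xy - x, LT = xy.
f_2 = -xy + 4x + y^{2} + y - 20, LT = xy.
f_3 = -4xy + x + 3y - 12, LT = xy.
f_4 = 9xy - 12y + 48, LT = xy.

S(f_1,f_2): lcm = xy. S = \tfrac{31}{8}x + y^{2} + y - 20.
  reduce S modulo (f_1, f_2, f_3, f_4):
  remainder \tfrac{31}{8}x + y^{2} + y - 20 ≠ 0; add h_5 = \tfrac{31}{8}x + y^{2} + y - 20 to the basis.

S(f_1,f_3): lcm = xy. S = \tfrac{1}{8}x + \tfrac{3}{4}y - 3.
  reduce S modulo (f_1, f_2, f_3, f_4, h_5):
  remainder -\tfrac{1}{31}y^{2} + \tfrac{89}{124}y - \tfrac{73}{31} ≠ 0; add h_6 = -\tfrac{1}{31}y^{2} + \tfrac{89}{124}y - \tfrac{73}{31} to the basis.

S(f_1,f_4): lcm = xy. S = -\tfrac{1}{8}x + \tfrac{4}{3}y - \tfrac{16}{3}.
  reduce S modulo (f_1, f_2, f_3, f_4, h_5, h_6):
  remainder \tfrac{25}{12}y - \tfrac{25}{3} ≠ 0; add h_7 = \tfrac{25}{12}y - \tfrac{25}{3} to the basis.

The other S-polynomials (S(f_2,f_3), S(f_2,f_4), S(f_3,f_4), S(f_1,h_5), S(f_2,h_5), S(f_3,h_5), S(f_4,h_5), S(f_1,h_6), S(f_2,h_6), S(f_3,h_6), S(f_4,h_6), S(h_5,h_6), S(f_1,h_7), S(f_2,h_7), S(f_3,h_7), S(f_4,h_7), S(h_5,h_7), S(h_6,h_7)) all reduce to 0 modulo the current basis, so we have a Gröbner basis.
Inter-reduce: drop elements whose leading term is divisible by another's, tail-reduce, and make monic.
Reduced Gröbner basis: {x, y - 4}.

Elimination: the polynomial y - 4 lies in the elimination ideal for y, so y ∈ {4}. For each such y, the remaining basis elements (now univariate) give the rest of the solution.
  y = 4: the earlier basis element becomes x = 0, giving x = 0 — point (0, 4).
This is the nonlinear analogue of row-reducing a linear system.

{(0, 4)}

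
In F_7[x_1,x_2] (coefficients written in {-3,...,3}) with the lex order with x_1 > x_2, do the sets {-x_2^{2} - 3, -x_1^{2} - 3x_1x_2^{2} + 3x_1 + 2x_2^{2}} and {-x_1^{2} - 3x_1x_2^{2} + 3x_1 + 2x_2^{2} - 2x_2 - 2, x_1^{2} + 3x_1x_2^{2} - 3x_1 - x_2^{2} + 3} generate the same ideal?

No, the ideals differ.

Equality of ideals is decidable: compute both reduced Gröbner bases (unique for the ordering) and check whether they agree.
Buchberger on the first generating set:
f_1 = -x_2^{2} - 3, LT = x_2^{2}.
f_2 = -x_1^{2} - 3x_1x_2^{2} + 3x_1 + 2x_2^{2}, LT = x_1^{2}.

The S-polynomials (S(f_1,f_2)) all reduce to 0 modulo the current basis, so we have a Gröbner basis.
Inter-reduce: drop elements whose leading term is divisible by another's, tail-reduce, and make monic.
Reduced Gröbner basis: {x_1^{2} + 2x_1 - 1, x_2^{2} + 3}.

Buchberger on the second generating set:
h_1 = -x_1^{2} - 3x_1x_2^{2} + 3x_1 + 2x_2^{2} - 2x_2 - 2, LT = x_1^{2}.
h_2 = x_1^{2} + 3x_1x_2^{2} - 3x_1 - x_2^{2} + 3, LT = x_1^{2}.

S(h_1,h_2): lcm = x_1^{2}. S = -x_2^{2} + 2x_2 - 1.
  leading term x_2^{2}: no divisor's leading term divides it; move -x_2^{2} to the remainder.
  leading term x_2: no divisor's leading term divides it; move 2x_2 to the remainder.
  leading term 1: no divisor's leading term divides it; move -1 to the remainder.
  remainder -x_2^{2} + 2x_2 - 1 ≠ 0; add k_3 = -x_2^{2} + 2x_2 - 1 to the basis.

The other S-polynomials (S(h_1,k_3), S(h_2,k_3)) all reduce to 0 modulo the current basis, so we have a Gröbner basis.
Inter-reduce: drop elements whose leading term is divisible by another's, tail-reduce, and make monic.
Reduced Gröbner basis: {x_1^{2} - x_1x_2 + x_1 - 2x_2 - 3, x_2^{2} - 2x_2 + 1}.

These differ, so the ideals are not equal.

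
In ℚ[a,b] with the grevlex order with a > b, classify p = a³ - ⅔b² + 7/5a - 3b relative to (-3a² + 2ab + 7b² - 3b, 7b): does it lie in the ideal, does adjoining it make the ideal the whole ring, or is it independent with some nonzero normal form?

First compute the reduced Gröbner basis of I by Buchberger's algorithm.
f_1 = -3a² + 2ab + 7b² - 3b, LT = a².
f_2 = 7b, LT = b.

The S-polynomials (S(f_1,f_2)) all reduce to 0 modulo the current basis, so we have a Gröbner basis.
Inter-reduce: drop elements whose leading term is divisible by another's, tail-reduce, and make monic.
Reduced Gröbner basis: {a², b}.
Label its elements g_1 = a², g_2 = b.

Reduce p = a³ - ⅔b² + 7/5a - 3b modulo G:
  leading term a³: subtract (a)·g_1 from a³ - ⅔b² + 7/5a - 3b → -⅔b² + 7/5a - 3b
  leading term b²: subtract (-⅔b)·g_2 from -⅔b² + 7/5a - 3b → 7/5a - 3b
  leading term a: no divisor's leading term divides it; move 7/5a to the remainder.
  leading term b: subtract (-3)·g_2 from -3b → 0
  normal form = 7/5a.
The normal form is nonzero, so p ∉ I. Since p minus its normal form lies in I, I + (p) = I + (r) where r = 7/5a; decide whether this ideal is the whole ring.
Run Buchberger on G together with r (pairs among the g_i already reduce to 0 since G is a Gröbner basis):
g_1 = a², LT = a².
g_2 = b, LT = b.
r = 7/5a, LT = a.

The S-polynomials (S(g_1,g_2), S(g_1,r), S(g_2,r)) all reduce to 0 modulo the current basis, so we have a Gröbner basis.
Inter-reduce: drop elements whose leading term is divisible by another's, tail-reduce, and make monic.
Reduced Gröbner basis: {a, b}.
The reduced Gröbner basis of I + (p) is {a, b} ≠ {1}, a proper ideal, so the enlarged system stays consistent: p is independent of I, with normal form 7/5a.

Ideal membership is decidable via reduction modulo a Gröbner basis.

a³ - ⅔b² + 7/5a - 3b is independent of I; its normal form modulo I is 7/5a.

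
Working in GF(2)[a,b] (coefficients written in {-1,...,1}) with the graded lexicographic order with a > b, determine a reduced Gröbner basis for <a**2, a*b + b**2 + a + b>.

f_1 = a**2, LT = a**2.
f_2 = a*b + b**2 + a + b, LT = a*b.

S(f_1,f_2): lcm = a**2*b. S = a*b**2 + a**2 + a*b.
  leading term a*b**2: subtract (b)·f_2 from a*b**2 + a**2 + a*b → b**3 + a**2 + b**2
  leading term b**3: no divisor's leading term divides it; move b**3 to the remainder.
  leading term a**2: subtract (1)·f_1 from a**2 + b**2 → b**2
  leading term b**2: no divisor's leading term divides it; move b**2 to the remainder.
  remainder b**3 + b**2 ≠ 0; add g_3 = b**3 + b**2 to the basis.

S(f_1,g_3): leading monomials are coprime, so the S-polynomial reduces to 0 (Buchberger's first criterion).
S(f_2,g_3): lcm = a*b**3. S = b**4 + b**3.
  leading term b**4: subtract (b)·g_3 from b**4 + b**3 → 0
  remainder 0.

Every S-polynomial of the final basis reduces to 0, so we have a Gröbner basis.

G = {b**3 + b**2, a**2, a*b + b**2 + a + b}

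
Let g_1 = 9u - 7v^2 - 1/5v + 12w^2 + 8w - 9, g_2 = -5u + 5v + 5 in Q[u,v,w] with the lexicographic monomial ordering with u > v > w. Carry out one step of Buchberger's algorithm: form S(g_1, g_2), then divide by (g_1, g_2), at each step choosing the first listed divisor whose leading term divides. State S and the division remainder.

lcm(LM(g_1), LM(g_2)) = u.
S = (lcm/LT(g_1))·g_1 − (lcm/LT(g_2))·g_2 = -7/9v^2 + 44/45v + 4/3w^2 + 8/9w.
Reduce S modulo (g_1, g_2) in that order:
  leading term v^2: no divisor's leading term divides it; move -7/9v^2 to the remainder.
  leading term v: no divisor's leading term divides it; move 44/45v to the remainder.
  leading term w^2: no divisor's leading term divides it; move 4/3w^2 to the remainder.
  leading term w: no divisor's leading term divides it; move 8/9w to the remainder.
The remainder -7/9v^2 + 44/45v + 4/3w^2 + 8/9w is nonzero, so it would be added as the next basis element.
An S-polynomial is built so that the two leading terms cancel; whether anything survives reduction is exactly the Gröbner-basis criterion.

S(g_1, g_2) = -7/9v^2 + 44/45v + 4/3w^2 + 8/9w; remainder on division = -7/9v^2 + 44/45v + 4/3w^2 + 8/9w.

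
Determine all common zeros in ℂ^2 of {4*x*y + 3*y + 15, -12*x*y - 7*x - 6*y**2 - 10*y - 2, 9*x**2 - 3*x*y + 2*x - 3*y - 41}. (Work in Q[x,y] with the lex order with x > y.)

Compute a lex Gröbner basis by Buchberger's algorithm.
f_1 = 4*x*y + 3*y + 15, LT = x*y.
f_2 = -12*x*y - 7*x - 6*y**2 - 10*y - 2, LT = x*y.
f_3 = 9*x**2 - 3*x*y + 2*x - 3*y - 41, LT = x**2.

S(f_1,f_2): lcm = x*y. S = -7/12*x - 1/2*y**2 - 1/12*y + 43/12.
  leading term x: no divisor's leading term divides it; move -7/12*x to the remainder.
  leading term y**2: no divisor's leading term divides it; move -1/2*y**2 to the remainder.
  leading term y: no divisor's leading term divides it; move -1/12*y to the remainder.
  leading term 1: no divisor's leading term divides it; move 43/12 to the remainder.
  remainder -7/12*x - 1/2*y**2 - 1/12*y + 43/12 ≠ 0; add h_4 = -7/12*x - 1/2*y**2 - 1/12*y + 43/12 to the basis.

S(f_1,f_3): lcm = x**2*y. S = 1/3*x*y**2 + 19/36*x*y + 15/4*x + 1/3*y**2 + 41/9*y.
  leading term x*y**2: subtract (1/12*y)·f_1 from 1/3*x*y**2 + 19/36*x*y + 15/4*x + 1/3*y**2 + 41/9*y → 19/36*x*y + 15/4*x + 1/12*y**2 + 119/36*y
  leading term x*y: subtract (19/144)·f_1 from 19/36*x*y + 15/4*x + 1/12*y**2 + 119/36*y → 15/4*x + 1/12*y**2 + 419/144*y - 95/48
  leading term x: subtract (-45/7)·h_4 from 15/4*x + 1/12*y**2 + 419/144*y - 95/48 → -263/84*y**2 + 2393/1008*y + 7075/336
  leading term y**2: no divisor's leading term divides it; move -263/84*y**2 to the remainder.
  leading term y: no divisor's leading term divides it; move 2393/1008*y to the remainder.
  leading term 1: no divisor's leading term divides it; move 7075/336 to the remainder.
  remainder -263/84*y**2 + 2393/1008*y + 7075/336 ≠ 0; add h_5 = -263/84*y**2 + 2393/1008*y + 7075/336 to the basis.

S(f_2,f_3): lcm = x**2*y. S = 7/12*x**2 + 5/6*x*y**2 + 11/18*x*y + 1/6*x + 1/3*y**2 + 41/9*y.
  leading term x**2: subtract (7/108)·f_3 from 7/12*x**2 + 5/6*x*y**2 + 11/18*x*y + 1/6*x + 1/3*y**2 + 41/9*y → 5/6*x*y**2 + 29/36*x*y + 1/27*x + 1/3*y**2 + 19/4*y + 287/108
  leading term x*y**2: subtract (5/24*y)·f_1 from 5/6*x*y**2 + 29/36*x*y + 1/27*x + 1/3*y**2 + 19/4*y + 287/108 → 29/36*x*y + 1/27*x - 7/24*y**2 + 13/8*y + 287/108
  leading term x*y: subtract (29/144)·f_1 from 29/36*x*y + 1/27*x - 7/24*y**2 + 13/8*y + 287/108 → 1/27*x - 7/24*y**2 + 49/48*y - 157/432
  leading term x: subtract (-4/63)·h_4 from 1/27*x - 7/24*y**2 + 49/48*y - 157/432 → -163/504*y**2 + 3071/3024*y - 137/1008
  leading term y**2: subtract (163/1578)·h_5 from -163/504*y**2 + 3071/3024*y - 137/1008 → 6483/8416*y - 19449/8416
  leading term y: no divisor's leading term divides it; move 6483/8416*y to the remainder.
  leading term 1: no divisor's leading term divides it; move -19449/8416 to the remainder.
  remainder 6483/8416*y - 19449/8416 ≠ 0; add h_6 = 6483/8416*y - 19449/8416 to the basis.

The other S-polynomials (S(f_1,h_4), S(f_2,h_4), S(f_3,h_4), S(f_1,h_5), S(f_2,h_5), S(f_3,h_5), S(h_4,h_5), S(f_1,h_6), S(f_2,h_6), S(f_3,h_6), S(h_4,h_6), S(h_5,h_6)) all reduce to 0 modulo the current basis, so we have a Gröbner basis.
Inter-reduce: drop elements whose leading term is divisible by another's, tail-reduce, and make monic.
Reduced Gröbner basis: {x + 2, y - 3}.

A lex Gröbner basis eliminates variables successively. Here y - 3 depends only on y, with roots {3}; lifting each root through the earlier basis elements recovers the full solutions.
  y = 3: the earlier basis element becomes x + 2 = 0, giving x = -2 — point (-2, 3).
Check: every point annihilates each of the original generators.

{(-2, 3)}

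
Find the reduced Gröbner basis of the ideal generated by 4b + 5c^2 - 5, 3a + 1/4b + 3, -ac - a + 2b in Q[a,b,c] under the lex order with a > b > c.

f_1 = 4b + 5c^2 - 5, LT = b.
f_2 = 3a + 1/4b + 3, LT = a.
f_3 = -ac - a + 2b, LT = ac.

S(f_2,f_3): lcm = ac. S = -a + 1/12bc + 2b + c.
  leading term a: subtract (-1/3)·f_2 from -a + 1/12bc + 2b + c → 1/12bc + 25/12b + c + 1
  leading term bc: subtract (1/48c)·f_1 from 1/12bc + 25/12b + c + 1 → 25/12b - 5/48c^3 + 53/48c + 1
  leading term b: subtract (25/48)·f_1 from 25/12b - 5/48c^3 + 53/48c + 1 → -5/48c^3 - 125/48c^2 + 53/48c + 173/48
  leading term c^3: no divisor's leading term divides it; move -5/48c^3 to the remainder.
  leading term c^2: no divisor's leading term divides it; move -125/48c^2 to the remainder.
  leading term c: no divisor's leading term divides it; move 53/48c to the remainder.
  leading term 1: no divisor's leading term divides it; move 173/48 to the remainder.
  remainder -5/48c^3 - 125/48c^2 + 53/48c + 173/48 ≠ 0; add g_4 = -5/48c^3 - 125/48c^2 + 53/48c + 173/48 to the basis.

The other S-polynomials (S(f_1,f_2), S(f_1,f_3), S(f_1,g_4), S(f_2,g_4), S(f_3,g_4)) all reduce to 0 modulo the current basis, so we have a Gröbner basis.
Inter-reduce: drop elements whose leading term is divisible by another's, tail-reduce, and make monic.

G = {a - 5/48c^2 + 53/48, b + 5/4c^2 - 5/4, c^3 + 25c^2 - 53/5c - 173/5}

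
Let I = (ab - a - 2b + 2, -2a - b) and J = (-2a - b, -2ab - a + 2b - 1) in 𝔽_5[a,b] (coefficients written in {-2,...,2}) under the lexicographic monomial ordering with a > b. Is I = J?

Two ideals are equal iff their reduced Gröbner bases coincide (the reduced basis is unique for a fixed ordering).
Buchberger on the first generating set:
f_1 = ab - a - 2b + 2, LT = ab.
f_2 = -2a - b, LT = a.

S(f_1,f_2): lcm = ab. S = -a + 2b² - 2b + 2.
  leading term a: subtract (-2)·f_2 from -a + 2b² - 2b + 2 → 2b² + b + 2
  leading term b²: no divisor's leading term divides it; move 2b² to the remainder.
  leading term b: no divisor's leading term divides it; move b to the remainder.
  leading term 1: no divisor's leading term divides it; move 2 to the remainder.
  remainder 2b² + b + 2 ≠ 0; add g_3 = 2b² + b + 2 to the basis.

The other S-polynomials (S(f_1,g_3), S(f_2,g_3)) all reduce to 0 modulo the current basis, so we have a Gröbner basis.
Inter-reduce: drop elements whose leading term is divisible by another's, tail-reduce, and make monic.
Reduced Gröbner basis: {a - 2b, b² - 2b + 1}.

Buchberger on the second generating set:
h_1 = -2a - b, LT = a.
h_2 = -2ab - a + 2b - 1, LT = ab.

S(h_1,h_2): lcm = ab. S = 2a - 2b² + b + 2.
  leading term a: subtract (-1)·h_1 from 2a - 2b² + b + 2 → -2b² + 2
  leading term b²: no divisor's leading term divides it; move -2b² to the remainder.
  leading term 1: no divisor's leading term divides it; move 2 to the remainder.
  remainder -2b² + 2 ≠ 0; add k_3 = -2b² + 2 to the basis.

The other S-polynomials (S(h_1,k_3), S(h_2,k_3)) all reduce to 0 modulo the current basis, so we have a Gröbner basis.
Inter-reduce: drop elements whose leading term is divisible by another's, tail-reduce, and make monic.
Reduced Gröbner basis: {a - 2b, b² - 1}.

Since the reduced bases disagree, the two ideals are not the same.

No, the ideals differ.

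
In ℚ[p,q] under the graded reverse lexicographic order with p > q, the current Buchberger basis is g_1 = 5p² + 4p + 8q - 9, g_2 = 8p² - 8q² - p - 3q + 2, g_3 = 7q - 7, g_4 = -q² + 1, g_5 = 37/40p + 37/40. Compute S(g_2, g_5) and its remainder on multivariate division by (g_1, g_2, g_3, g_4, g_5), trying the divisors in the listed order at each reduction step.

lcm(LM(g_2), LM(g_5)) = p².
S = (lcm/LT(g_2))·g_2 − (lcm/LT(g_5))·g_5 = -q² - 9/8p - ⅜q + ¼.
Reduce S modulo (g_1, g_2, g_3, g_4, g_5) in that order:
  leading term q²: subtract (-1/7q)·g_3 from -q² - 9/8p - ⅜q + ¼ → -9/8p - 11/8q + ¼
  leading term p: subtract (-45/37)·g_5 from -9/8p - 11/8q + ¼ → -11/8q + 11/8
  leading term q: subtract (-11/56)·g_3 from -11/8q + 11/8 → 0
The remainder is 0, so this S-polynomial contributes no new basis element.
This is the inner loop of Buchberger's algorithm — each nonzero remainder becomes a new basis element.

S(g_2, g_5) = -q² - 9/8p - ⅜q + ¼; remainder on division = 0.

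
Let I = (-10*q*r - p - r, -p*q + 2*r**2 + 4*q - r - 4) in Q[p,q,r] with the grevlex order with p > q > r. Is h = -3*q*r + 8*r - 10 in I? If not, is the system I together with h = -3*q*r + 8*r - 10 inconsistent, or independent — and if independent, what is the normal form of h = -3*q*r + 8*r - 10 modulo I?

-3*q*r + 8*r - 10 is independent of I; its normal form modulo I is 3/10*p + 83/10*r - 10.

First compute the reduced Gröbner basis of I by Buchberger's algorithm.
f_1 = -10*q*r - p - r, LT = q*r.
f_2 = -p*q + 2*r**2 + 4*q - r - 4, LT = p*q.

S(f_1,f_2): lcm = p*q*r. S = 2*r**3 + 1/10*p**2 + 1/10*p*r + 4*q*r - r**2 - 4*r.
  reduce S modulo (f_1, f_2):
  remainder 2*r**3 + 1/10*p**2 + 1/10*p*r - r**2 - 2/5*p - 22/5*r ≠ 0; add k_3 = 2*r**3 + 1/10*p**2 + 1/10*p*r - r**2 - 2/5*p - 22/5*r to the basis.

The other S-polynomials (S(f_1,k_3), S(f_2,k_3)) all reduce to 0 modulo the current basis, so we have a Gröbner basis.
Inter-reduce: drop elements whose leading term is divisible by another's, tail-reduce, and make monic.
Reduced Gröbner basis: {r**3 + 1/20*p**2 + 1/20*p*r - 1/2*r**2 - 1/5*p - 11/5*r, p*q - 2*r**2 - 4*q + r + 4, q*r + 1/10*p + 1/10*r}.
Label its elements g_1 = r**3 + 1/20*p**2 + 1/20*p*r - 1/2*r**2 - 1/5*p - 11/5*r, g_2 = p*q - 2*r**2 - 4*q + r + 4, g_3 = q*r + 1/10*p + 1/10*r.

Reduce h = -3*q*r + 8*r - 10 modulo G:
  leading term q*r: subtract (-3)·g_3 from -3*q*r + 8*r - 10 → 3/10*p + 83/10*r - 10
  leading term p: no divisor's leading term divides it; move 3/10*p to the remainder.
  leading term r: no divisor's leading term divides it; move 83/10*r to the remainder.
  leading term 1: no divisor's leading term divides it; move -10 to the remainder.
  normal form = 3/10*p + 83/10*r - 10.
The normal form is nonzero, so h ∉ I. Since h minus its normal form lies in I, I + (h) = I + (n) where n = 3/10*p + 83/10*r - 10; decide whether this ideal is the whole ring.
Run Buchberger on G together with n (pairs among the g_i already reduce to 0 since G is a Gröbner basis):
g_1 = r**3 + 1/20*p**2 + 1/20*p*r - 1/2*r**2 - 1/5*p - 11/5*r, LT = r**3.
g_2 = p*q - 2*r**2 - 4*q + r + 4, LT = p*q.
g_3 = q*r + 1/10*p + 1/10*r, LT = q*r.
n = 3/10*p + 83/10*r - 10, LT = p.

S(g_2,n): lcm = p*q. S = -83/3*q*r - 2*r**2 + 88/3*q + r + 4.
  reduce S modulo (g_1, g_2, g_3, n):
  remainder -2*r**2 + 88/3*q - 655/9*r + 866/9 ≠ 0; add m_5 = -2*r**2 + 88/3*q - 655/9*r + 866/9 to the basis.

S(g_3,m_5): lcm = q*r**2. S = 44/3*q**2 + 1/10*p*r - 655/18*q*r + 1/10*r**2 + 433/9*q.
  reduce S modulo (g_1, g_2, g_3, n, m_5):
  remainder 44/3*q**2 + 9*q + 10/3*r - 7 ≠ 0; add m_6 = 44/3*q**2 + 9*q + 10/3*r - 7 to the basis.

The other S-polynomials (S(g_1,g_2), S(g_1,g_3), S(g_1,n), S(g_2,g_3), S(g_3,n), S(g_1,m_5), S(g_2,m_5), S(n,m_5), S(g_1,m_6), S(g_2,m_6), S(g_3,m_6), S(n,m_6), S(m_5,m_6)) all reduce to 0 modulo the current basis, so we have a Gröbner basis.
Inter-reduce: drop elements whose leading term is divisible by another's, tail-reduce, and make monic.
Reduced Gröbner basis: {q**2 + 27/44*q + 5/22*r - 21/44, q*r - 8/3*r + 10/3, r**2 - 44/3*q + 655/18*r - 433/9, p + 83/3*r - 100/3}.
The reduced Gröbner basis of I + (h) is {q**2 + 27/44*q + 5/22*r - 21/44, q*r - 8/3*r + 10/3, r**2 - 44/3*q + 655/18*r - 433/9, p + 83/3*r - 100/3} ≠ {1}, a proper ideal, so the enlarged system stays consistent: h is independent of I, with normal form 3/10*p + 83/10*r - 10.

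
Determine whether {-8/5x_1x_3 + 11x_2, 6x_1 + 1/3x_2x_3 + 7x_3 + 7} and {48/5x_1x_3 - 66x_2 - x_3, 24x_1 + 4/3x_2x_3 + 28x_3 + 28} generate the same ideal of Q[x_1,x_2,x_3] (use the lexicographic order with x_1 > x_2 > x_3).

Equality of ideals is decidable: compute both reduced Gröbner bases (unique for the ordering) and check whether they agree.
Buchberger on the first generating set:
f_1 = -8/5x_1x_3 + 11x_2, LT = x_1x_3.
f_2 = 6x_1 + 1/3x_2x_3 + 7x_3 + 7, LT = x_1.

S(f_1,f_2): lcm = x_1x_3. S = -1/18x_2x_3^2 - 55/8x_2 - 7/6x_3^2 - 7/6x_3.
  leading term x_2x_3^2: no divisor's leading term divides it; move -1/18x_2x_3^2 to the remainder.
  leading term x_2: no divisor's leading term divides it; move -55/8x_2 to the remainder.
  leading term x_3^2: no divisor's leading term divides it; move -7/6x_3^2 to the remainder.
  leading term x_3: no divisor's leading term divides it; move -7/6x_3 to the remainder.
  remainder -1/18x_2x_3^2 - 55/8x_2 - 7/6x_3^2 - 7/6x_3 ≠ 0; add g_3 = -1/18x_2x_3^2 - 55/8x_2 - 7/6x_3^2 - 7/6x_3 to the basis.

The other S-polynomials (S(f_1,g_3), S(f_2,g_3)) all reduce to 0 modulo the current basis, so we have a Gröbner basis.
Inter-reduce: drop elements whose leading term is divisible by another's, tail-reduce, and make monic.
Reduced Gröbner basis: {x_1 + 1/18x_2x_3 + 7/6x_3 + 7/6, x_2x_3^2 + 495/4x_2 + 21x_3^2 + 21x_3}.

Buchberger on the second generating set:
h_1 = 48/5x_1x_3 - 66x_2 - x_3, LT = x_1x_3.
h_2 = 24x_1 + 4/3x_2x_3 + 28x_3 + 28, LT = x_1.

S(h_1,h_2): lcm = x_1x_3. S = -1/18x_2x_3^2 - 55/8x_2 - 7/6x_3^2 - 61/48x_3.
  leading term x_2x_3^2: no divisor's leading term divides it; move -1/18x_2x_3^2 to the remainder.
  leading term x_2: no divisor's leading term divides it; move -55/8x_2 to the remainder.
  leading term x_3^2: no divisor's leading term divides it; move -7/6x_3^2 to the remainder.
  leading term x_3: no divisor's leading term divides it; move -61/48x_3 to the remainder.
  remainder -1/18x_2x_3^2 - 55/8x_2 - 7/6x_3^2 - 61/48x_3 ≠ 0; add k_3 = -1/18x_2x_3^2 - 55/8x_2 - 7/6x_3^2 - 61/48x_3 to the basis.

The other S-polynomials (S(h_1,k_3), S(h_2,k_3)) all reduce to 0 modulo the current basis, so we have a Gröbner basis.
Inter-reduce: drop elements whose leading term is divisible by another's, tail-reduce, and make monic.
Reduced Gröbner basis: {x_1 + 1/18x_2x_3 + 7/6x_3 + 7/6, x_2x_3^2 + 495/4x_2 + 21x_3^2 + 183/8x_3}.

Since the reduced bases disagree, the two ideals are not the same.

No, the ideals differ.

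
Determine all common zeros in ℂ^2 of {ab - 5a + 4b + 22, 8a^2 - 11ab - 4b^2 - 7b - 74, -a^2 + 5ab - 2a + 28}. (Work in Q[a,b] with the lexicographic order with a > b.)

{(2, -2)}

Compute a lex Gröbner basis by Buchberger's algorithm.
f_1 = ab - 5a + 4b + 22, LT = ab.
f_2 = 8a^2 - 11ab - 4b^2 - 7b - 74, LT = a^2.
f_3 = -a^2 + 5ab - 2a + 28, LT = a^2.

S(f_1,f_2): lcm = a^2b. S = -5a^2 + 11/8ab^2 + 4ab + 22a + 1/2b^3 + 7/8b^2 + 37/4b.
  leading term a^2: subtract (-5/8)·f_2 from -5a^2 + 11/8ab^2 + 4ab + 22a + 1/2b^3 + 7/8b^2 + 37/4b → 11/8ab^2 - 23/8ab + 22a + 1/2b^3 - 13/8b^2 + 39/8b - 185/4
  leading term ab^2: subtract (11/8b)·f_1 from 11/8ab^2 - 23/8ab + 22a + 1/2b^3 - 13/8b^2 + 39/8b - 185/4 → 4ab + 22a + 1/2b^3 - 57/8b^2 - 203/8b - 185/4
  leading term ab: subtract (4)·f_1 from 4ab + 22a + 1/2b^3 - 57/8b^2 - 203/8b - 185/4 → 42a + 1/2b^3 - 57/8b^2 - 331/8b - 537/4
  leading term a: no divisor's leading term divides it; move 42a to the remainder.
  leading term b^3: no divisor's leading term divides it; move 1/2b^3 to the remainder.
  leading term b^2: no divisor's leading term divides it; move -57/8b^2 to the remainder.
  leading term b: no divisor's leading term divides it; move -331/8b to the remainder.
  leading term 1: no divisor's leading term divides it; move -537/4 to the remainder.
  remainder 42a + 1/2b^3 - 57/8b^2 - 331/8b - 537/4 ≠ 0; add h_4 = 42a + 1/2b^3 - 57/8b^2 - 331/8b - 537/4 to the basis.

S(f_1,f_3): lcm = a^2b. S = -5a^2 + 5ab^2 + 2ab + 22a + 28b.
  leading term a^2: subtract (-5/8)·f_2 from -5a^2 + 5ab^2 + 2ab + 22a + 28b → 5ab^2 - 39/8ab + 22a - 5/2b^2 + 189/8b - 185/4
  leading term ab^2: subtract (5b)·f_1 from 5ab^2 - 39/8ab + 22a - 5/2b^2 + 189/8b - 185/4 → 161/8ab + 22a - 45/2b^2 - 691/8b - 185/4
  leading term ab: subtract (161/8)·f_1 from 161/8ab + 22a - 45/2b^2 - 691/8b - 185/4 → 981/8a - 45/2b^2 - 1335/8b - 489
  leading term a: subtract (327/112)·h_4 from 981/8a - 45/2b^2 - 1335/8b - 489 → -327/224b^3 - 1521/896b^2 - 41283/896b - 43473/448
  leading term b^3: no divisor's leading term divides it; move -327/224b^3 to the remainder.
  leading term b^2: no divisor's leading term divides it; move -1521/896b^2 to the remainder.
  leading term b: no divisor's leading term divides it; move -41283/896b to the remainder.
  leading term 1: no divisor's leading term divides it; move -43473/448 to the remainder.
  remainder -327/224b^3 - 1521/896b^2 - 41283/896b - 43473/448 ≠ 0; add h_5 = -327/224b^3 - 1521/896b^2 - 41283/896b - 43473/448 to the basis.

S(f_2,f_3): lcm = a^2. S = 29/8ab - 2a - 1/2b^2 - 7/8b + 75/4.
  leading term ab: subtract (29/8)·f_1 from 29/8ab - 2a - 1/2b^2 - 7/8b + 75/4 → 129/8a - 1/2b^2 - 123/8b - 61
  leading term a: subtract (43/112)·h_4 from 129/8a - 1/2b^2 - 123/8b - 61 → -43/224b^3 + 2003/896b^2 + 457/896b - 4237/448
  leading term b^3: subtract (43/327)·h_5 from -43/224b^3 + 2003/896b^2 + 457/896b - 4237/448 → 268/109b^2 + 716/109b + 360/109
  leading term b^2: no divisor's leading term divides it; move 268/109b^2 to the remainder.
  leading term b: no divisor's leading term divides it; move 716/109b to the remainder.
  leading term 1: no divisor's leading term divides it; move 360/109 to the remainder.
  remainder 268/109b^2 + 716/109b + 360/109 ≠ 0; add h_6 = 268/109b^2 + 716/109b + 360/109 to the basis.

S(f_1,h_4): lcm = ab. S = -5a - 1/84b^4 + 19/112b^3 + 331/336b^2 + 403/56b + 22.
  leading term a: subtract (-5/42)·h_4 from -5a - 1/84b^4 + 19/112b^3 + 331/336b^2 + 403/56b + 22 → -1/84b^4 + 11/48b^3 + 23/168b^2 + 109/48b + 337/56
  leading term b^4: subtract (8/981b)·h_5 from -1/84b^4 + 11/48b^3 + 23/168b^2 + 109/48b + 337/56 → 2225/9156b^3 + 18775/36624b^2 + 37383/12208b + 337/56
  leading term b^3: subtract (-17800/106929)·h_5 from 2225/9156b^3 + 18775/36624b^2 + 37383/12208b + 337/56 → 8200/35643b^2 - 54744/11881b - 361264/35643
  leading term b^2: subtract (2050/21909)·h_6 from 8200/35643b^2 - 54744/11881b - 361264/35643 → -114416/21909b - 228832/21909
  leading term b: no divisor's leading term divides it; move -114416/21909b to the remainder.
  leading term 1: no divisor's leading term divides it; move -228832/21909 to the remainder.
  remainder -114416/21909b - 228832/21909 ≠ 0; add h_7 = -114416/21909b - 228832/21909 to the basis.

The other S-polynomials (S(f_2,h_4), S(f_3,h_4), S(f_1,h_5), S(f_2,h_5), S(f_3,h_5), S(h_4,h_5), S(f_1,h_6), S(f_2,h_6), S(f_3,h_6), S(h_4,h_6), S(h_5,h_6), S(f_1,h_7), S(f_2,h_7), S(f_3,h_7), S(h_4,h_7), S(h_5,h_7), S(h_6,h_7)) all reduce to 0 modulo the current basis, so we have a Gröbner basis.
Inter-reduce: drop elements whose leading term is divisible by another's, tail-reduce, and make monic.
Reduced Gröbner basis: {a - 2, b + 2}.

Since the basis is lex-ordered, b + 2 is univariate in b. Its roots are {-2}. Back-substituting each root into the other basis elements fixes the other coordinates.
  b = -2: the earlier basis element becomes a - 2 = 0, giving a = 2 — point (2, -2).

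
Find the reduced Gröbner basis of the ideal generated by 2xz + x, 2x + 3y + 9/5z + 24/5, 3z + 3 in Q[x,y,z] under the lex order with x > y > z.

f_1 = 2xz + x, LT = xz.
f_2 = 2x + 3y + 9/5z + 24/5, LT = x.
f_3 = 3z + 3, LT = z.

S(f_1,f_2): lcm = xz. S = 1/2x - 3/2yz - 9/10z^2 - 12/5z.
  leading term x: subtract (1/4)·f_2 from 1/2x - 3/2yz - 9/10z^2 - 12/5z → -3/2yz - 3/4y - 9/10z^2 - 57/20z - 6/5
  leading term yz: subtract (-1/2y)·f_3 from -3/2yz - 3/4y - 9/10z^2 - 57/20z - 6/5 → 3/4y - 9/10z^2 - 57/20z - 6/5
  leading term y: no divisor's leading term divides it; move 3/4y to the remainder.
  leading term z^2: subtract (-3/10z)·f_3 from -9/10z^2 - 57/20z - 6/5 → -39/20z - 6/5
  leading term z: subtract (-13/20)·f_3 from -39/20z - 6/5 → 3/4
  leading term 1: no divisor's leading term divides it; move 3/4 to the remainder.
  remainder 3/4y + 3/4 ≠ 0; add g_4 = 3/4y + 3/4 to the basis.

The other S-polynomials (S(f_1,f_3), S(f_2,f_3), S(f_1,g_4), S(f_2,g_4), S(f_3,g_4)) all reduce to 0 modulo the current basis, so we have a Gröbner basis.
Inter-reduce: drop elements whose leading term is divisible by another's, tail-reduce, and make monic.

G = {x, y + 1, z + 1}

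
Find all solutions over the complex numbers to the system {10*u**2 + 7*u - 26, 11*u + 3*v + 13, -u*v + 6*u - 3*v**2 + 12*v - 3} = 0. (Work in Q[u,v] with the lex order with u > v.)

{(-2, 3)}

Compute a lex Gröbner basis by Buchberger's algorithm.
f_1 = 10*u**2 + 7*u - 26, LT = u**2.
f_2 = 11*u + 3*v + 13, LT = u.
f_3 = -u*v + 6*u - 3*v**2 + 12*v - 3, LT = u*v.

S(f_1,f_2): lcm = u**2. S = -3/11*u*v - 53/110*u - 13/5.
  reduce S modulo (f_1, f_2, f_3):
  remainder 9/121*v**2 + 549/1210*v - 2457/1210 ≠ 0; add h_4 = 9/121*v**2 + 549/1210*v - 2457/1210 to the basis.

S(f_1,f_3): lcm = u**2*v. S = 6*u**2 - 3*u*v**2 + 127/10*u*v - 3*u - 13/5*v.
  reduce S modulo (f_1, f_2, f_3, h_4):
  remainder 403/11*v - 1209/11 ≠ 0; add h_5 = 403/11*v - 1209/11 to the basis.

The other S-polynomials (S(f_2,f_3), S(f_1,h_4), S(f_2,h_4), S(f_3,h_4), S(f_1,h_5), S(f_2,h_5), S(f_3,h_5), S(h_4,h_5)) all reduce to 0 modulo the current basis, so we have a Gröbner basis.
Inter-reduce: drop elements whose leading term is divisible by another's, tail-reduce, and make monic.
Reduced Gröbner basis: {u + 2, v - 3}.

Since the basis is lex-ordered, v - 3 is univariate in v. Its roots are {3}. Back-substituting each root into the other basis elements fixes the other coordinates.
  v = 3: the earlier basis element becomes u + 2 = 0, giving u = -2 — point (-2, 3).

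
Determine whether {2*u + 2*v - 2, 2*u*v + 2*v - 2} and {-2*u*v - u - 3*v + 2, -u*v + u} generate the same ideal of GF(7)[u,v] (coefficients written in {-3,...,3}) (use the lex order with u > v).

No, the ideals differ.

For a fixed monomial order, each ideal has a unique reduced Gröbner basis; comparing bases decides equality.
Buchberger on the first generating set:
f_1 = 2*u + 2*v - 2, LT = u.
f_2 = 2*u*v + 2*v - 2, LT = u*v.

S(f_1,f_2): lcm = u*v. S = v**2 - 2*v + 1.
  leading term v**2: no divisor's leading term divides it; move v**2 to the remainder.
  leading term v: no divisor's leading term divides it; move -2*v to the remainder.
  leading term 1: no divisor's leading term divides it; move 1 to the remainder.
  remainder v**2 - 2*v + 1 ≠ 0; add g_3 = v**2 - 2*v + 1 to the basis.

The other S-polynomials (S(f_1,g_3), S(f_2,g_3)) all reduce to 0 modulo the current basis, so we have a Gröbner basis.
Inter-reduce: drop elements whose leading term is divisible by another's, tail-reduce, and make monic.
Reduced Gröbner basis: {u + v - 1, v**2 - 2*v + 1}.

Buchberger on the second generating set:
h_1 = -2*u*v - u - 3*v + 2, LT = u*v.
h_2 = -u*v + u, LT = u*v.

S(h_1,h_2): lcm = u*v. S = -2*u - 2*v - 1.
  leading term u: no divisor's leading term divides it; move -2*u to the remainder.
  leading term v: no divisor's leading term divides it; move -2*v to the remainder.
  leading term 1: no divisor's leading term divides it; move -1 to the remainder.
  remainder -2*u - 2*v - 1 ≠ 0; add k_3 = -2*u - 2*v - 1 to the basis.

S(h_1,k_3): lcm = u*v. S = -3*u - v**2 + v - 1.
  leading term u: subtract (-2)·k_3 from -3*u - v**2 + v - 1 → -v**2 - 3*v - 3
  leading term v**2: no divisor's leading term divides it; move -v**2 to the remainder.
  leading term v: no divisor's leading term divides it; move -3*v to the remainder.
  leading term 1: no divisor's leading term divides it; move -3 to the remainder.
  remainder -v**2 - 3*v - 3 ≠ 0; add k_4 = -v**2 - 3*v - 3 to the basis.

The other S-polynomials (S(h_2,k_3), S(h_1,k_4), S(h_2,k_4), S(k_3,k_4)) all reduce to 0 modulo the current basis, so we have a Gröbner basis.
Inter-reduce: drop elements whose leading term is divisible by another's, tail-reduce, and make monic.
Reduced Gröbner basis: {u + v - 3, v**2 + 3*v + 3}.

Since the reduced bases disagree, the two ideals are not the same.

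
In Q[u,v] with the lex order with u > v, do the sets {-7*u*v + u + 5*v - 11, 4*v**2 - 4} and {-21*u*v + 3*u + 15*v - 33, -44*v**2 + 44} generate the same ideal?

Two ideals are equal iff their reduced Gröbner bases coincide (the reduced basis is unique for a fixed ordering).
Buchberger on the first generating set:
f_1 = -7*u*v + u + 5*v - 11, LT = u*v.
f_2 = 4*v**2 - 4, LT = v**2.

S(f_1,f_2): lcm = u*v**2. S = -1/7*u*v + u - 5/7*v**2 + 11/7*v.
  leading term u*v: subtract (1/49)·f_1 from -1/7*u*v + u - 5/7*v**2 + 11/7*v → 48/49*u - 5/7*v**2 + 72/49*v + 11/49
  leading term u: no divisor's leading term divides it; move 48/49*u to the remainder.
  leading term v**2: subtract (-5/28)·f_2 from -5/7*v**2 + 72/49*v + 11/49 → 72/49*v - 24/49
  leading term v: no divisor's leading term divides it; move 72/49*v to the remainder.
  leading term 1: no divisor's leading term divides it; move -24/49 to the remainder.
  remainder 48/49*u + 72/49*v - 24/49 ≠ 0; add g_3 = 48/49*u + 72/49*v - 24/49 to the basis.

The other S-polynomials (S(f_1,g_3), S(f_2,g_3)) all reduce to 0 modulo the current basis, so we have a Gröbner basis.
Inter-reduce: drop elements whose leading term is divisible by another's, tail-reduce, and make monic.
Reduced Gröbner basis: {u + 3/2*v - 1/2, v**2 - 1}.

Buchberger on the second generating set:
h_1 = -21*u*v + 3*u + 15*v - 33, LT = u*v.
h_2 = -44*v**2 + 44, LT = v**2.

S(h_1,h_2): lcm = u*v**2. S = -1/7*u*v + u - 5/7*v**2 + 11/7*v.
  leading term u*v: subtract (1/147)·h_1 from -1/7*u*v + u - 5/7*v**2 + 11/7*v → 48/49*u - 5/7*v**2 + 72/49*v + 11/49
  leading term u: no divisor's leading term divides it; move 48/49*u to the remainder.
  leading term v**2: subtract (5/308)·h_2 from -5/7*v**2 + 72/49*v + 11/49 → 72/49*v - 24/49
  leading term v: no divisor's leading term divides it; move 72/49*v to the remainder.
  leading term 1: no divisor's leading term divides it; move -24/49 to the remainder.
  remainder 48/49*u + 72/49*v - 24/49 ≠ 0; add k_3 = 48/49*u + 72/49*v - 24/49 to the basis.

The other S-polynomials (S(h_1,k_3), S(h_2,k_3)) all reduce to 0 modulo the current basis, so we have a Gröbner basis.
Inter-reduce: drop elements whose leading term is divisible by another's, tail-reduce, and make monic.
Reduced Gröbner basis: {u + 3/2*v - 1/2, v**2 - 1}.

Same reduced basis, so the two generating sets span the same ideal.

Yes, the ideals are equal.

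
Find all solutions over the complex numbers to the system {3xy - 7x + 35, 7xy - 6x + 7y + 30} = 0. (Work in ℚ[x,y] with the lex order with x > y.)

{(5, 0), (-49/31, 68/7)}

Compute a lex Gröbner basis by Buchberger's algorithm.
f_1 = 3xy - 7x + 35, LT = xy.
f_2 = 7xy - 6x + 7y + 30, LT = xy.

S(f_1,f_2): lcm = xy. S = -31/21x - y + 155/21.
  reduce S modulo (f_1, f_2):
  remainder -31/21x - y + 155/21 ≠ 0; add h_3 = -31/21x - y + 155/21 to the basis.

S(f_1,h_3): lcm = xy. S = -7/3x - 21/31y² + 5y + 35/3.
  reduce S modulo (f_1, f_2, h_3):
  remainder -21/31y² + 204/31y ≠ 0; add h_4 = -21/31y² + 204/31y to the basis.

The other S-polynomials (S(f_2,h_3), S(f_1,h_4), S(f_2,h_4), S(h_3,h_4)) all reduce to 0 modulo the current basis, so we have a Gröbner basis.
Inter-reduce: drop elements whose leading term is divisible by another's, tail-reduce, and make monic.
Reduced Gröbner basis: {x + 21/31y - 5, y² - 68/7y}.

Elimination: the polynomial y² - 68/7y lies in the elimination ideal for y, so y ∈ {0, 68/7}. For each such y, the remaining basis elements (now univariate) give the rest of the solution.
  y = 0: the earlier basis element becomes x - 5 = 0, giving x = 5 — point (5, 0).
  y = 68/7: the earlier basis element becomes x + 49/31 = 0, giving x = -49/31 — point (-49/31, 68/7).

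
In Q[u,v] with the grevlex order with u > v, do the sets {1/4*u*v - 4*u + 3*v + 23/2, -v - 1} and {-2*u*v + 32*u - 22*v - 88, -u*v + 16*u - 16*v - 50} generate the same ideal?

No, the ideals differ.

Equality of ideals is decidable: compute both reduced Gröbner bases (unique for the ordering) and check whether they agree.
Buchberger on the first generating set:
f_1 = 1/4*u*v - 4*u + 3*v + 23/2, LT = u*v.
f_2 = -v - 1, LT = v.

S(f_1,f_2): lcm = u*v. S = -17*u + 12*v + 46.
  leading term u: no divisor's leading term divides it; move -17*u to the remainder.
  leading term v: subtract (-12)·f_2 from 12*v + 46 → 34
  leading term 1: no divisor's leading term divides it; move 34 to the remainder.
  remainder -17*u + 34 ≠ 0; add g_3 = -17*u + 34 to the basis.

The other S-polynomials (S(f_1,g_3), S(f_2,g_3)) all reduce to 0 modulo the current basis, so we have a Gröbner basis.
Inter-reduce: drop elements whose leading term is divisible by another's, tail-reduce, and make monic.
Reduced Gröbner basis: {u - 2, v + 1}.

Buchberger on the second generating set:
h_1 = -2*u*v + 32*u - 22*v - 88, LT = u*v.
h_2 = -u*v + 16*u - 16*v - 50, LT = u*v.

S(h_1,h_2): lcm = u*v. S = -5*v - 6.
  leading term v: no divisor's leading term divides it; move -5*v to the remainder.
  leading term 1: no divisor's leading term divides it; move -6 to the remainder.
  remainder -5*v - 6 ≠ 0; add k_3 = -5*v - 6 to the basis.

S(h_1,k_3): lcm = u*v. S = -86/5*u + 11*v + 44.
  leading term u: no divisor's leading term divides it; move -86/5*u to the remainder.
  leading term v: subtract (-11/5)·k_3 from 11*v + 44 → 154/5
  leading term 1: no divisor's leading term divides it; move 154/5 to the remainder.
  remainder -86/5*u + 154/5 ≠ 0; add k_4 = -86/5*u + 154/5 to the basis.

The other S-polynomials (S(h_2,k_3), S(h_1,k_4), S(h_2,k_4), S(k_3,k_4)) all reduce to 0 modulo the current basis, so we have a Gröbner basis.
Inter-reduce: drop elements whose leading term is divisible by another's, tail-reduce, and make monic.
Reduced Gröbner basis: {u - 77/43, v + 6/5}.

Since the reduced bases disagree, the two ideals are not the same.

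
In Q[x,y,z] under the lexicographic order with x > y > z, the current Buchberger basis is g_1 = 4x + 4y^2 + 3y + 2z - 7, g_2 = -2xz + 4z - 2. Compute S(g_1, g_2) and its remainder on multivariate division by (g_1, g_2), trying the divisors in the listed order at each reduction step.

S(g_1, g_2) = y^2z + 3/4yz + 1/2z^2 + 1/4z - 1; remainder on division = y^2z + 3/4yz + 1/2z^2 + 1/4z - 1.

lcm(LM(g_1), LM(g_2)) = xz.
S = (lcm/LT(g_1))·g_1 − (lcm/LT(g_2))·g_2 = y^2z + 3/4yz + 1/2z^2 + 1/4z - 1.
Reduce S modulo (g_1, g_2) in that order:
  leading term y^2z: no divisor's leading term divides it; move y^2z to the remainder.
  leading term yz: no divisor's leading term divides it; move 3/4yz to the remainder.
  leading term z^2: no divisor's leading term divides it; move 1/2z^2 to the remainder.
  leading term z: no divisor's leading term divides it; move 1/4z to the remainder.
  leading term 1: no divisor's leading term divides it; move -1 to the remainder.
The remainder y^2z + 3/4yz + 1/2z^2 + 1/4z - 1 is nonzero, so it would be added as the next basis element.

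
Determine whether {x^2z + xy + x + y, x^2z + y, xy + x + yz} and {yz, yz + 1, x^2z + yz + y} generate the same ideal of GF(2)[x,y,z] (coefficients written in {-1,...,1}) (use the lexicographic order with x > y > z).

Two ideals are equal iff their reduced Gröbner bases coincide (the reduced basis is unique for a fixed ordering).
Buchberger on the first generating set:
f_1 = x^2z + xy + x + y, LT = x^2z.
f_2 = x^2z + y, LT = x^2z.
f_3 = xy + x + yz, LT = xy.

S(f_1,f_2): lcm = x^2z. S = xy + x.
  reduce S modulo (f_1, f_2, f_3):
  remainder yz ≠ 0; add g_4 = yz to the basis.

S(f_1,f_3): lcm = x^2yz. S = x^2z + xy^2 + xyz^2 + xy + y^2.
  reduce S modulo (f_1, f_2, f_3, g_4):
  remainder xz^2 + y^2 + y ≠ 0; add g_5 = xz^2 + y^2 + y to the basis.

S(f_1,g_4): lcm = x^2yz. S = xy^2 + xy + y^2.
  reduce S modulo (f_1, f_2, f_3, g_4, g_5):
  remainder y^2 ≠ 0; add g_6 = y^2 to the basis.

S(f_3,g_4): lcm = xyz. S = xz + yz^2.
  reduce S modulo (f_1, f_2, f_3, g_4, g_5, g_6):
  remainder xz ≠ 0; add g_7 = xz to the basis.

S(f_3,g_5): lcm = xyz^2. S = xz^2 + y^3 + y^2 + yz^3.
  reduce S modulo (f_1, f_2, f_3, g_4, g_5, g_6, g_7):
  remainder y ≠ 0; add g_8 = y to the basis.

S(f_3,g_6): lcm = xy^2. S = xy + y^2z.
  reduce S modulo (f_1, f_2, f_3, g_4, g_5, g_6, g_7, g_8):
  remainder x ≠ 0; add g_9 = x to the basis.

The other S-polynomials (S(f_2,f_3), S(f_2,g_4), S(f_1,g_5), S(f_2,g_5), S(g_4,g_5), S(f_1,g_6), S(f_2,g_6), S(g_4,g_6), S(g_5,g_6), S(f_1,g_7), S(f_2,g_7), S(f_3,g_7), S(g_4,g_7), S(g_5,g_7), S(g_6,g_7), S(f_1,g_8), S(f_2,g_8), S(f_3,g_8), S(g_4,g_8), S(g_5,g_8), S(g_6,g_8), S(g_7,g_8), S(f_1,g_9), S(f_2,g_9), S(f_3,g_9), S(g_4,g_9), S(g_5,g_9), S(g_6,g_9), S(g_7,g_9), S(g_8,g_9)) all reduce to 0 modulo the current basis, so we have a Gröbner basis.
Inter-reduce: drop elements whose leading term is divisible by another's, tail-reduce, and make monic.
Reduced Gröbner basis: {x, y}.

Buchberger on the second generating set:
h_1 = yz, LT = yz.
h_2 = yz + 1, LT = yz.
h_3 = x^2z + yz + y, LT = x^2z.

S(h_1,h_2): lcm = yz. S = 1.
  reduce S modulo (h_1, h_2, h_3):
  remainder 1 ≠ 0; add k_4 = 1 to the basis.

The other S-polynomials (S(h_1,h_3), S(h_2,h_3), S(h_1,k_4), S(h_2,k_4), S(h_3,k_4)) all reduce to 0 modulo the current basis, so we have a Gröbner basis.
Inter-reduce: drop elements whose leading term is divisible by another's, tail-reduce, and make monic.
Reduced Gröbner basis: {1}.

The bases are distinct; the ideals are different.

No, the ideals differ.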